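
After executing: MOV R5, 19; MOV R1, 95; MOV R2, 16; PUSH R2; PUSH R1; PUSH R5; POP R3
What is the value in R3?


Stack trace (top is rightmost):
  MOV R5, 19  → R5 = 19
  MOV R1, 95  → R1 = 95
  MOV R2, 16  → R2 = 16
  PUSH R2  → stack: [16]
  PUSH R1  → stack: [16, 95]
  PUSH R5  → stack: [16, 95, 19]
  POP R3  → R3 = 19, stack: [16, 95]
Final: R3 = 19

19


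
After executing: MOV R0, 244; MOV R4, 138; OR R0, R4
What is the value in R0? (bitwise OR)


Register state trace:
  MOV R0, 244  → R0 = 244 (0b11110100)
  MOV R4, 138  → R4 = 138 (0b10001010)
  OR R0, R4   → R0 = 244 OR 138 = 254 (0b11111110)
Final: R0 = 254

254


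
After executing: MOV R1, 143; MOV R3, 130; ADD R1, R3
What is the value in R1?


Register state trace:
  MOV R1, 143  → R1 = 143
  MOV R3, 130  → R3 = 130
  ADD R1, R3  → R1 = 143 + 130 = 273
Final: R1 = 273

273


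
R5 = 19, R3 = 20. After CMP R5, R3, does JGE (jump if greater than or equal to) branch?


Trace:
  R5 = 19, R3 = 20
  CMP R5, R3  → compares 19 vs 20
  JGE checks: is 19 greater than or equal to 20?
  19 < 20, so condition is false
Branch taken: No

No


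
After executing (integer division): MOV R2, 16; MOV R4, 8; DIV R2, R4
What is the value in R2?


Register state trace:
  MOV R2, 16  → R2 = 16
  MOV R4, 8  → R4 = 8
  DIV R2, R4  → R2 = 16 // 8 = 2
Final: R2 = 2

2


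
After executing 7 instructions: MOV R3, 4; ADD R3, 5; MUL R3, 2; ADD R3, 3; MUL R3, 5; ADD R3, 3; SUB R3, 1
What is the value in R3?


Register state trace:
  MOV R3, 4  → R3 = 4
  ADD R3, 5  → R3 = 4 + 5 = 9
  MUL R3, 2  → R3 = 9 * 2 = 18
  ADD R3, 3  → R3 = 18 + 3 = 21
  MUL R3, 5  → R3 = 21 * 5 = 105
  ADD R3, 3  → R3 = 105 + 3 = 108
  SUB R3, 1  → R3 = 108 - 1 = 107
Final: R3 = 107

107


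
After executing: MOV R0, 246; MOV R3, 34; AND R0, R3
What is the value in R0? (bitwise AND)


Register state trace:
  MOV R0, 246  → R0 = 246 (0b11110110)
  MOV R3, 34  → R3 = 34 (0b00100010)
  AND R0, R3  → R0 = 246 AND 34 = 34 (0b00100010)
Final: R0 = 34

34


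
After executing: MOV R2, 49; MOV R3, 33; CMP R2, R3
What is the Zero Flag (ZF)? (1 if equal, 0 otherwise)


Register state trace:
  MOV R2, 49  → R2 = 49
  MOV R3, 33  → R3 = 33
  CMP R2, R3  → computes 49 - 33 = 16
  Result is nonzero, so values are not equal
ZF = 0

0


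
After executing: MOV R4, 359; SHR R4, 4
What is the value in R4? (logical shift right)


Register state trace:
  MOV R4, 359  → R4 = 359
  SHR R4, 4  → R4 = 359 >> 4 = 359 // 2^4 = 22
Final: R4 = 22

22


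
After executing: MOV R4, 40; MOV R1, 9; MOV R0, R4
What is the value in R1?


Register state trace:
  MOV R4, 40  → R4 = 40
  MOV R1, 9  → R1 = 9
  MOV R0, R4  → R0 = 40
Final: R1 = 9

9


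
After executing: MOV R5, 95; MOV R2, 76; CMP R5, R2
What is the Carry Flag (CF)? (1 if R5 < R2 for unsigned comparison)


Register state trace:
  MOV R5, 95  → R5 = 95
  MOV R2, 76  → R2 = 76
  CMP R5, R2  → unsigned 95 - 76: no borrow
  95 >= 76, so CF = 0
CF = 0

0


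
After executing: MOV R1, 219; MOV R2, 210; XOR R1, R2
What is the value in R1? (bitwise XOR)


Register state trace:
  MOV R1, 219  → R1 = 219 (0b11011011)
  MOV R2, 210  → R2 = 210 (0b11010010)
  XOR R1, R2  → R1 = 219 XOR 210 = 9 (0b00001001)
Final: R1 = 9

9


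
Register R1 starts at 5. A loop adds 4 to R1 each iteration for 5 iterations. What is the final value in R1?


Starting value: R1 = 5
  Iter 1: R1 = 5 + 4 = 9
  Iter 2: R1 = 9 + 4 = 13
  Iter 3: R1 = 13 + 4 = 17
  Iter 4: R1 = 17 + 4 = 21
  Iter 5: R1 = 21 + 4 = 25
Final: R1 = 25

25


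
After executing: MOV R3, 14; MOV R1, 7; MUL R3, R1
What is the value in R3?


Register state trace:
  MOV R3, 14  → R3 = 14
  MOV R1, 7  → R1 = 7
  MUL R3, R1  → R3 = 14 * 7 = 98
Final: R3 = 98

98


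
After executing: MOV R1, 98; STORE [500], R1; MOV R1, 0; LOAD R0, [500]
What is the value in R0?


Register and memory trace:
  MOV R1, 98  → R1 = 98
  STORE [500], R1  → mem[500] = 98
  MOV R1, 0  → R1 = 0
  LOAD R0, [500]  → R0 = mem[500] = 98
Final: R0 = 98

98


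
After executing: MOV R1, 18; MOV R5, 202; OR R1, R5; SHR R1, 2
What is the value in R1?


Register state trace:
  MOV R1, 18  → R1 = 18 (0b00010010)
  MOV R5, 202  → R5 = 202 (0b11001010)
  OR R1, R5  → R1 = 18 OR 202 = 218 (0b11011010)
  SHR R1, 2  → R1 = 218 >> 2 = 54
Final: R1 = 54

54


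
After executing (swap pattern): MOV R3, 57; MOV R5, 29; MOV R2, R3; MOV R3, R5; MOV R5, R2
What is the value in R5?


Register state trace (swap pattern):
  MOV R3, 57  → R3 = 57
  MOV R5, 29  → R5 = 29
  MOV R2, R3  → R2 = 57  (save R3)
  MOV R3, R5  → R3 = 29  (R3 gets R5's value)
  MOV R5, R2  → R5 = 57  (R5 gets saved value)
Final: R5 = 57

57


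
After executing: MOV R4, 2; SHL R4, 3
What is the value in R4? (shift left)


Register state trace:
  MOV R4, 2  → R4 = 2
  SHL R4, 3  → R4 = 2 << 3 = 2 * 2^3 = 16
Final: R4 = 16

16


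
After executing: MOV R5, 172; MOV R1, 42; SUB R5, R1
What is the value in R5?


Register state trace:
  MOV R5, 172  → R5 = 172
  MOV R1, 42  → R1 = 42
  SUB R5, R1  → R5 = 172 - 42 = 130
Final: R5 = 130

130


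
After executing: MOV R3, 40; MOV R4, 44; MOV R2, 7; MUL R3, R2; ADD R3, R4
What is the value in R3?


Register state trace:
  MOV R3, 40  → R3 = 40
  MOV R4, 44  → R4 = 44
  MOV R2, 7  → R2 = 7
  MUL R3, R2  → R3 = 40 * 7 = 280
  ADD R3, R4  → R3 = 280 + 44 = 324
Final: R3 = 324

324


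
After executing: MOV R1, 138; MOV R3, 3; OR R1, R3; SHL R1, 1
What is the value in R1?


Register state trace:
  MOV R1, 138  → R1 = 138 (0b10001010)
  MOV R3, 3  → R3 = 3 (0b00000011)
  OR R1, R3  → R1 = 138 OR 3 = 139 (0b10001011)
  SHL R1, 1  → R1 = 139 << 1 = 278
Final: R1 = 278

278


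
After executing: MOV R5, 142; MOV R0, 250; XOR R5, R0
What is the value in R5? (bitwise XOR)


Register state trace:
  MOV R5, 142  → R5 = 142 (0b10001110)
  MOV R0, 250  → R0 = 250 (0b11111010)
  XOR R5, R0  → R5 = 142 XOR 250 = 116 (0b01110100)
Final: R5 = 116

116


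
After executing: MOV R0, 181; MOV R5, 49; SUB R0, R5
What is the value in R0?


Register state trace:
  MOV R0, 181  → R0 = 181
  MOV R5, 49  → R5 = 49
  SUB R0, R5  → R0 = 181 - 49 = 132
Final: R0 = 132

132


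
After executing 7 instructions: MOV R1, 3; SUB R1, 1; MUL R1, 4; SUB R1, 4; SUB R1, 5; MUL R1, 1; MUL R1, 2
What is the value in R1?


Register state trace:
  MOV R1, 3  → R1 = 3
  SUB R1, 1  → R1 = 3 - 1 = 2
  MUL R1, 4  → R1 = 2 * 4 = 8
  SUB R1, 4  → R1 = 8 - 4 = 4
  SUB R1, 5  → R1 = 4 - 5 = -1
  MUL R1, 1  → R1 = -1 * 1 = -1
  MUL R1, 2  → R1 = -1 * 2 = -2
Final: R1 = -2

-2


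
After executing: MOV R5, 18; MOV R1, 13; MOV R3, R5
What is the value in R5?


Register state trace:
  MOV R5, 18  → R5 = 18
  MOV R1, 13  → R1 = 13
  MOV R3, R5  → R3 = 18
Final: R5 = 18

18


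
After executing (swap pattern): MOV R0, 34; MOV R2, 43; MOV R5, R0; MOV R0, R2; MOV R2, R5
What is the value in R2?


Register state trace (swap pattern):
  MOV R0, 34  → R0 = 34
  MOV R2, 43  → R2 = 43
  MOV R5, R0  → R5 = 34  (save R0)
  MOV R0, R2  → R0 = 43  (R0 gets R2's value)
  MOV R2, R5  → R2 = 34  (R2 gets saved value)
Final: R2 = 34

34


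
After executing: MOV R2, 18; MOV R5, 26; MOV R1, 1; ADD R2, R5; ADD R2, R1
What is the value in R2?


Register state trace:
  MOV R2, 18  → R2 = 18
  MOV R5, 26  → R5 = 26
  MOV R1, 1  → R1 = 1
  ADD R2, R5  → R2 = 18 + 26 = 44
  ADD R2, R1  → R2 = 44 + 1 = 45
Final: R2 = 45

45


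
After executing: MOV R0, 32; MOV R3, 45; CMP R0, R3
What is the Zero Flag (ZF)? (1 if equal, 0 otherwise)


Register state trace:
  MOV R0, 32  → R0 = 32
  MOV R3, 45  → R3 = 45
  CMP R0, R3  → computes 32 - 45 = -13
  Result is nonzero, so values are not equal
ZF = 0

0


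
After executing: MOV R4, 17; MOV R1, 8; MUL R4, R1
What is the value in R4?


Register state trace:
  MOV R4, 17  → R4 = 17
  MOV R1, 8  → R1 = 8
  MUL R4, R1  → R4 = 17 * 8 = 136
Final: R4 = 136

136


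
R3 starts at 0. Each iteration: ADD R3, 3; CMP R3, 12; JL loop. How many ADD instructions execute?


Loop trace (R3 starts at 0, target 12, step 3):
  ADD #1: R3 = 0 + 3 = 3  → 3 < 12, loop
  ADD #2: R3 = 3 + 3 = 6  → 6 < 12, loop
  ADD #3: R3 = 6 + 3 = 9  → 9 < 12, loop
  ADD #4: R3 = 9 + 3 = 12  → 12 >= 12, exit
Total ADD instructions: 4

4


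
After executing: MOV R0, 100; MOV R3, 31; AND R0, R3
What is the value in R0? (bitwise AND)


Register state trace:
  MOV R0, 100  → R0 = 100 (0b01100100)
  MOV R3, 31  → R3 = 31 (0b00011111)
  AND R0, R3  → R0 = 100 AND 31 = 4 (0b00000100)
Final: R0 = 4

4


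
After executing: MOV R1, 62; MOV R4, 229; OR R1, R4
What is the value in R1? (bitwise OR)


Register state trace:
  MOV R1, 62  → R1 = 62 (0b00111110)
  MOV R4, 229  → R4 = 229 (0b11100101)
  OR R1, R4   → R1 = 62 OR 229 = 255 (0b11111111)
Final: R1 = 255

255


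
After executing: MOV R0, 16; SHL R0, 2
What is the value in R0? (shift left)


Register state trace:
  MOV R0, 16  → R0 = 16
  SHL R0, 2  → R0 = 16 << 2 = 16 * 2^2 = 64
Final: R0 = 64

64


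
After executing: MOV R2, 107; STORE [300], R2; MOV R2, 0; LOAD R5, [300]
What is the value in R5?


Register and memory trace:
  MOV R2, 107  → R2 = 107
  STORE [300], R2  → mem[300] = 107
  MOV R2, 0  → R2 = 0
  LOAD R5, [300]  → R5 = mem[300] = 107
Final: R5 = 107

107


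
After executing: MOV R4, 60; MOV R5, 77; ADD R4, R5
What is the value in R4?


Register state trace:
  MOV R4, 60  → R4 = 60
  MOV R5, 77  → R5 = 77
  ADD R4, R5  → R4 = 60 + 77 = 137
Final: R4 = 137

137


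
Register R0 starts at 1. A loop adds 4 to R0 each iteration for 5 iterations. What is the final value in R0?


Starting value: R0 = 1
  Iter 1: R0 = 1 + 4 = 5
  Iter 2: R0 = 5 + 4 = 9
  Iter 3: R0 = 9 + 4 = 13
  Iter 4: R0 = 13 + 4 = 17
  Iter 5: R0 = 17 + 4 = 21
Final: R0 = 21

21


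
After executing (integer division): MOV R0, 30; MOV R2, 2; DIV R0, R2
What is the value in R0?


Register state trace:
  MOV R0, 30  → R0 = 30
  MOV R2, 2  → R2 = 2
  DIV R0, R2  → R0 = 30 // 2 = 15
Final: R0 = 15

15


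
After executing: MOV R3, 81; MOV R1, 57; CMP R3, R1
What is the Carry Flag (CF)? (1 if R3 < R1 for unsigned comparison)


Register state trace:
  MOV R3, 81  → R3 = 81
  MOV R1, 57  → R1 = 57
  CMP R3, R1  → unsigned 81 - 57: no borrow
  81 >= 57, so CF = 0
CF = 0

0


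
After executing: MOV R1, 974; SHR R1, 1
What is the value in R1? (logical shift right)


Register state trace:
  MOV R1, 974  → R1 = 974
  SHR R1, 1  → R1 = 974 >> 1 = 974 // 2^1 = 487
Final: R1 = 487

487


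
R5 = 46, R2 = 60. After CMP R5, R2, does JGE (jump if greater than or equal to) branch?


Trace:
  R5 = 46, R2 = 60
  CMP R5, R2  → compares 46 vs 60
  JGE checks: is 46 greater than or equal to 60?
  46 < 60, so condition is false
Branch taken: No

No


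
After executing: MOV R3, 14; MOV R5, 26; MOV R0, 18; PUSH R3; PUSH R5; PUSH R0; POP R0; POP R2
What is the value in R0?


Stack trace (top is rightmost):
  MOV R3, 14  → R3 = 14
  MOV R5, 26  → R5 = 26
  MOV R0, 18  → R0 = 18
  PUSH R3  → stack: [14]
  PUSH R5  → stack: [14, 26]
  PUSH R0  → stack: [14, 26, 18]
  POP R0  → R0 = 18, stack: [14, 26]
  POP R2  → R2 = 26, stack: [14]
Final: R0 = 18

18


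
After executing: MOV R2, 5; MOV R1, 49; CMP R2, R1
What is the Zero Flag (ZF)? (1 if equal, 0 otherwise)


Register state trace:
  MOV R2, 5  → R2 = 5
  MOV R1, 49  → R1 = 49
  CMP R2, R1  → computes 5 - 49 = -44
  Result is nonzero, so values are not equal
ZF = 0

0


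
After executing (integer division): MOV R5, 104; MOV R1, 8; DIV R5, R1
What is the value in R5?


Register state trace:
  MOV R5, 104  → R5 = 104
  MOV R1, 8  → R1 = 8
  DIV R5, R1  → R5 = 104 // 8 = 13
Final: R5 = 13

13


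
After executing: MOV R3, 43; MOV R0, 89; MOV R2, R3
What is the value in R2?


Register state trace:
  MOV R3, 43  → R3 = 43
  MOV R0, 89  → R0 = 89
  MOV R2, R3  → R2 = 43
Final: R2 = 43

43


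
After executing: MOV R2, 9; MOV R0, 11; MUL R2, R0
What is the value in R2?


Register state trace:
  MOV R2, 9  → R2 = 9
  MOV R0, 11  → R0 = 11
  MUL R2, R0  → R2 = 9 * 11 = 99
Final: R2 = 99

99


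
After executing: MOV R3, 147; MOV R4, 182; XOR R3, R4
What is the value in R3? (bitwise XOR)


Register state trace:
  MOV R3, 147  → R3 = 147 (0b10010011)
  MOV R4, 182  → R4 = 182 (0b10110110)
  XOR R3, R4  → R3 = 147 XOR 182 = 37 (0b00100101)
Final: R3 = 37

37


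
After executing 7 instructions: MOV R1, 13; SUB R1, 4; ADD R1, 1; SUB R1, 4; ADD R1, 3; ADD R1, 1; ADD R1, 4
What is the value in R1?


Register state trace:
  MOV R1, 13  → R1 = 13
  SUB R1, 4  → R1 = 13 - 4 = 9
  ADD R1, 1  → R1 = 9 + 1 = 10
  SUB R1, 4  → R1 = 10 - 4 = 6
  ADD R1, 3  → R1 = 6 + 3 = 9
  ADD R1, 1  → R1 = 9 + 1 = 10
  ADD R1, 4  → R1 = 10 + 4 = 14
Final: R1 = 14

14


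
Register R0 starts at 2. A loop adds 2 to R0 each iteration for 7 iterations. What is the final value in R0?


Starting value: R0 = 2
  Iter 1: R0 = 2 + 2 = 4
  Iter 2: R0 = 4 + 2 = 6
  Iter 3: R0 = 6 + 2 = 8
  Iter 4: R0 = 8 + 2 = 10
  Iter 5: R0 = 10 + 2 = 12
  Iter 6: R0 = 12 + 2 = 14
  Iter 7: R0 = 14 + 2 = 16
Final: R0 = 16

16


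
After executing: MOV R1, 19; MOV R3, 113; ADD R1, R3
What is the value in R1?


Register state trace:
  MOV R1, 19  → R1 = 19
  MOV R3, 113  → R3 = 113
  ADD R1, R3  → R1 = 19 + 113 = 132
Final: R1 = 132

132


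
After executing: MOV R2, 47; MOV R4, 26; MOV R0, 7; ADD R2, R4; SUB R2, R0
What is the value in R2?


Register state trace:
  MOV R2, 47  → R2 = 47
  MOV R4, 26  → R4 = 26
  MOV R0, 7  → R0 = 7
  ADD R2, R4  → R2 = 47 + 26 = 73
  SUB R2, R0  → R2 = 73 - 7 = 66
Final: R2 = 66

66


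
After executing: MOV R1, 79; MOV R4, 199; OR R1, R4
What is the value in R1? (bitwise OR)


Register state trace:
  MOV R1, 79  → R1 = 79 (0b01001111)
  MOV R4, 199  → R4 = 199 (0b11000111)
  OR R1, R4   → R1 = 79 OR 199 = 207 (0b11001111)
Final: R1 = 207

207


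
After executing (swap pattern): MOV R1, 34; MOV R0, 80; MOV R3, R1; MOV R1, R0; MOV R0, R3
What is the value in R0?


Register state trace (swap pattern):
  MOV R1, 34  → R1 = 34
  MOV R0, 80  → R0 = 80
  MOV R3, R1  → R3 = 34  (save R1)
  MOV R1, R0  → R1 = 80  (R1 gets R0's value)
  MOV R0, R3  → R0 = 34  (R0 gets saved value)
Final: R0 = 34

34


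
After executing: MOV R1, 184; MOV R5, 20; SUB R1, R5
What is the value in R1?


Register state trace:
  MOV R1, 184  → R1 = 184
  MOV R5, 20  → R5 = 20
  SUB R1, R5  → R1 = 184 - 20 = 164
Final: R1 = 164

164


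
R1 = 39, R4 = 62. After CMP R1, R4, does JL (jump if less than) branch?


Trace:
  R1 = 39, R4 = 62
  CMP R1, R4  → compares 39 vs 62
  JL checks: is 39 less than 62?
  39 < 62, so condition is true
Branch taken: Yes

Yes


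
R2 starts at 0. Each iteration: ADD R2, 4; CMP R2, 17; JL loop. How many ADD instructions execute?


Loop trace (R2 starts at 0, target 17, step 4):
  ADD #1: R2 = 0 + 4 = 4  → 4 < 17, loop
  ADD #2: R2 = 4 + 4 = 8  → 8 < 17, loop
  ADD #3: R2 = 8 + 4 = 12  → 12 < 17, loop
  ADD #4: R2 = 12 + 4 = 16  → 16 < 17, loop
  ADD #5: R2 = 16 + 4 = 20  → 20 >= 17, exit
Total ADD instructions: 5

5


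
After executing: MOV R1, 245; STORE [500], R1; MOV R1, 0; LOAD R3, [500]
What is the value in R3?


Register and memory trace:
  MOV R1, 245  → R1 = 245
  STORE [500], R1  → mem[500] = 245
  MOV R1, 0  → R1 = 0
  LOAD R3, [500]  → R3 = mem[500] = 245
Final: R3 = 245

245


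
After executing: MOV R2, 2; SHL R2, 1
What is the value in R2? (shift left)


Register state trace:
  MOV R2, 2  → R2 = 2
  SHL R2, 1  → R2 = 2 << 1 = 2 * 2^1 = 4
Final: R2 = 4

4


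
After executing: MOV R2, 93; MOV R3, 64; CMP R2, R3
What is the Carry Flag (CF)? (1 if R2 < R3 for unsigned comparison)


Register state trace:
  MOV R2, 93  → R2 = 93
  MOV R3, 64  → R3 = 64
  CMP R2, R3  → unsigned 93 - 64: no borrow
  93 >= 64, so CF = 0
CF = 0

0


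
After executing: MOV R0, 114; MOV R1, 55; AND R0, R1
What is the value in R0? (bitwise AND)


Register state trace:
  MOV R0, 114  → R0 = 114 (0b01110010)
  MOV R1, 55  → R1 = 55 (0b00110111)
  AND R0, R1  → R0 = 114 AND 55 = 50 (0b00110010)
Final: R0 = 50

50


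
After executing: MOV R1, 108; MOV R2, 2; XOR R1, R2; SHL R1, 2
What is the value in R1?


Register state trace:
  MOV R1, 108  → R1 = 108 (0b01101100)
  MOV R2, 2  → R2 = 2 (0b00000010)
  XOR R1, R2  → R1 = 108 XOR 2 = 110 (0b01101110)
  SHL R1, 2  → R1 = 110 << 2 = 440
Final: R1 = 440

440


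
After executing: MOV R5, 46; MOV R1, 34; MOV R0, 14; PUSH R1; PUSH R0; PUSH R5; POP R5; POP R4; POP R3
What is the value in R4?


Stack trace (top is rightmost):
  MOV R5, 46  → R5 = 46
  MOV R1, 34  → R1 = 34
  MOV R0, 14  → R0 = 14
  PUSH R1  → stack: [34]
  PUSH R0  → stack: [34, 14]
  PUSH R5  → stack: [34, 14, 46]
  POP R5  → R5 = 46, stack: [34, 14]
  POP R4  → R4 = 14, stack: [34]
  POP R3  → R3 = 34, stack: []
Final: R4 = 14

14


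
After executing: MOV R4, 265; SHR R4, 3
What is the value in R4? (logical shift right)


Register state trace:
  MOV R4, 265  → R4 = 265
  SHR R4, 3  → R4 = 265 >> 3 = 265 // 2^3 = 33
Final: R4 = 33

33


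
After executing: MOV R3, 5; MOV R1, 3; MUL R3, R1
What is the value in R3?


Register state trace:
  MOV R3, 5  → R3 = 5
  MOV R1, 3  → R1 = 3
  MUL R3, R1  → R3 = 5 * 3 = 15
Final: R3 = 15

15


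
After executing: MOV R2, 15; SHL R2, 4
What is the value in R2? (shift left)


Register state trace:
  MOV R2, 15  → R2 = 15
  SHL R2, 4  → R2 = 15 << 4 = 15 * 2^4 = 240
Final: R2 = 240

240


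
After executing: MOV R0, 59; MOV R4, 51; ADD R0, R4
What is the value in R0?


Register state trace:
  MOV R0, 59  → R0 = 59
  MOV R4, 51  → R4 = 51
  ADD R0, R4  → R0 = 59 + 51 = 110
Final: R0 = 110

110


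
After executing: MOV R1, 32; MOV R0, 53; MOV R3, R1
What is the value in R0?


Register state trace:
  MOV R1, 32  → R1 = 32
  MOV R0, 53  → R0 = 53
  MOV R3, R1  → R3 = 32
Final: R0 = 53

53


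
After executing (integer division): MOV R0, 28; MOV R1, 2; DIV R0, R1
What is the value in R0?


Register state trace:
  MOV R0, 28  → R0 = 28
  MOV R1, 2  → R1 = 2
  DIV R0, R1  → R0 = 28 // 2 = 14
Final: R0 = 14

14


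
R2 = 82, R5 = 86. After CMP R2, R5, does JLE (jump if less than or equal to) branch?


Trace:
  R2 = 82, R5 = 86
  CMP R2, R5  → compares 82 vs 86
  JLE checks: is 82 less than or equal to 86?
  82 < 86, so condition is true
Branch taken: Yes

Yes


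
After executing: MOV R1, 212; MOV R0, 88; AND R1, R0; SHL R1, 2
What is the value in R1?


Register state trace:
  MOV R1, 212  → R1 = 212 (0b11010100)
  MOV R0, 88  → R0 = 88 (0b01011000)
  AND R1, R0  → R1 = 212 AND 88 = 80 (0b01010000)
  SHL R1, 2  → R1 = 80 << 2 = 320
Final: R1 = 320

320


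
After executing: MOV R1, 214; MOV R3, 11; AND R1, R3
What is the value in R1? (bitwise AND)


Register state trace:
  MOV R1, 214  → R1 = 214 (0b11010110)
  MOV R3, 11  → R3 = 11 (0b00001011)
  AND R1, R3  → R1 = 214 AND 11 = 2 (0b00000010)
Final: R1 = 2

2


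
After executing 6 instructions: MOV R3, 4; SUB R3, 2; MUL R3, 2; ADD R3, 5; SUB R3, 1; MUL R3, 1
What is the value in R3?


Register state trace:
  MOV R3, 4  → R3 = 4
  SUB R3, 2  → R3 = 4 - 2 = 2
  MUL R3, 2  → R3 = 2 * 2 = 4
  ADD R3, 5  → R3 = 4 + 5 = 9
  SUB R3, 1  → R3 = 9 - 1 = 8
  MUL R3, 1  → R3 = 8 * 1 = 8
Final: R3 = 8

8


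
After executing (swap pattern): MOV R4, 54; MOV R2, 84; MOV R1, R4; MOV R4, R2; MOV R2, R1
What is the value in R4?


Register state trace (swap pattern):
  MOV R4, 54  → R4 = 54
  MOV R2, 84  → R2 = 84
  MOV R1, R4  → R1 = 54  (save R4)
  MOV R4, R2  → R4 = 84  (R4 gets R2's value)
  MOV R2, R1  → R2 = 54  (R2 gets saved value)
Final: R4 = 84

84


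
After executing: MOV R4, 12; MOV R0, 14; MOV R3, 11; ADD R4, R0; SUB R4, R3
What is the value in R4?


Register state trace:
  MOV R4, 12  → R4 = 12
  MOV R0, 14  → R0 = 14
  MOV R3, 11  → R3 = 11
  ADD R4, R0  → R4 = 12 + 14 = 26
  SUB R4, R3  → R4 = 26 - 11 = 15
Final: R4 = 15

15


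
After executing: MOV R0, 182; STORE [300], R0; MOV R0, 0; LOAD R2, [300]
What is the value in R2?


Register and memory trace:
  MOV R0, 182  → R0 = 182
  STORE [300], R0  → mem[300] = 182
  MOV R0, 0  → R0 = 0
  LOAD R2, [300]  → R2 = mem[300] = 182
Final: R2 = 182

182


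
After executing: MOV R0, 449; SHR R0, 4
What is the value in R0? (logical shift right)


Register state trace:
  MOV R0, 449  → R0 = 449
  SHR R0, 4  → R0 = 449 >> 4 = 449 // 2^4 = 28
Final: R0 = 28

28


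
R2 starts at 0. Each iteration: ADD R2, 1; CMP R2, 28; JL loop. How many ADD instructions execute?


Loop trace (R2 starts at 0, target 28, step 1):
  ADD #1: R2 = 0 + 1 = 1  → 1 < 28, loop
  ADD #2: R2 = 1 + 1 = 2  → 2 < 28, loop
  ADD #3: R2 = 2 + 1 = 3  → 3 < 28, loop
  ADD #4: R2 = 3 + 1 = 4  → 4 < 28, loop
  ADD #5: R2 = 4 + 1 = 5  → 5 < 28, loop
  ADD #6: R2 = 5 + 1 = 6  → 6 < 28, loop
  ADD #7: R2 = 6 + 1 = 7  → 7 < 28, loop
  ADD #8: R2 = 7 + 1 = 8  → 8 < 28, loop
  ADD #9: R2 = 8 + 1 = 9  → 9 < 28, loop
  ADD #10: R2 = 9 + 1 = 10  → 10 < 28, loop
  ADD #11: R2 = 10 + 1 = 11  → 11 < 28, loop
  ADD #12: R2 = 11 + 1 = 12  → 12 < 28, loop
  ADD #13: R2 = 12 + 1 = 13  → 13 < 28, loop
  ADD #14: R2 = 13 + 1 = 14  → 14 < 28, loop
  ADD #15: R2 = 14 + 1 = 15  → 15 < 28, loop
  ADD #16: R2 = 15 + 1 = 16  → 16 < 28, loop
  ADD #17: R2 = 16 + 1 = 17  → 17 < 28, loop
  ADD #18: R2 = 17 + 1 = 18  → 18 < 28, loop
  ADD #19: R2 = 18 + 1 = 19  → 19 < 28, loop
  ADD #20: R2 = 19 + 1 = 20  → 20 < 28, loop
  ADD #21: R2 = 20 + 1 = 21  → 21 < 28, loop
  ADD #22: R2 = 21 + 1 = 22  → 22 < 28, loop
  ADD #23: R2 = 22 + 1 = 23  → 23 < 28, loop
  ADD #24: R2 = 23 + 1 = 24  → 24 < 28, loop
  ADD #25: R2 = 24 + 1 = 25  → 25 < 28, loop
  ADD #26: R2 = 25 + 1 = 26  → 26 < 28, loop
  ADD #27: R2 = 26 + 1 = 27  → 27 < 28, loop
  ADD #28: R2 = 27 + 1 = 28  → 28 >= 28, exit
Total ADD instructions: 28

28


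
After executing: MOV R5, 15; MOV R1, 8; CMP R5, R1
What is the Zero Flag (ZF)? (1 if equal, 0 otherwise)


Register state trace:
  MOV R5, 15  → R5 = 15
  MOV R1, 8  → R1 = 8
  CMP R5, R1  → computes 15 - 8 = 7
  Result is nonzero, so values are not equal
ZF = 0

0


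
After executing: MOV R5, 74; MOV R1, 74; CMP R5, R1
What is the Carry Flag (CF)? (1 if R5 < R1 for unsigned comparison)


Register state trace:
  MOV R5, 74  → R5 = 74
  MOV R1, 74  → R1 = 74
  CMP R5, R1  → unsigned 74 - 74: no borrow
  74 >= 74, so CF = 0
CF = 0

0


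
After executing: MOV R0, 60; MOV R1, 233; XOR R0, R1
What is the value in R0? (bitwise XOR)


Register state trace:
  MOV R0, 60  → R0 = 60 (0b00111100)
  MOV R1, 233  → R1 = 233 (0b11101001)
  XOR R0, R1  → R0 = 60 XOR 233 = 213 (0b11010101)
Final: R0 = 213

213


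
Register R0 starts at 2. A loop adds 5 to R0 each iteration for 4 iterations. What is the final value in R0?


Starting value: R0 = 2
  Iter 1: R0 = 2 + 5 = 7
  Iter 2: R0 = 7 + 5 = 12
  Iter 3: R0 = 12 + 5 = 17
  Iter 4: R0 = 17 + 5 = 22
Final: R0 = 22

22


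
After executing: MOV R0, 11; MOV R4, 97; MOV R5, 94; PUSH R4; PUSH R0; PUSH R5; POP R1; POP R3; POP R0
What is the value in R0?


Stack trace (top is rightmost):
  MOV R0, 11  → R0 = 11
  MOV R4, 97  → R4 = 97
  MOV R5, 94  → R5 = 94
  PUSH R4  → stack: [97]
  PUSH R0  → stack: [97, 11]
  PUSH R5  → stack: [97, 11, 94]
  POP R1  → R1 = 94, stack: [97, 11]
  POP R3  → R3 = 11, stack: [97]
  POP R0  → R0 = 97, stack: []
Final: R0 = 97

97


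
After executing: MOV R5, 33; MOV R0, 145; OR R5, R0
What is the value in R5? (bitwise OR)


Register state trace:
  MOV R5, 33  → R5 = 33 (0b00100001)
  MOV R0, 145  → R0 = 145 (0b10010001)
  OR R5, R0   → R5 = 33 OR 145 = 177 (0b10110001)
Final: R5 = 177

177


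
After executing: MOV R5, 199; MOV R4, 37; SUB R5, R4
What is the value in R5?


Register state trace:
  MOV R5, 199  → R5 = 199
  MOV R4, 37  → R4 = 37
  SUB R5, R4  → R5 = 199 - 37 = 162
Final: R5 = 162

162


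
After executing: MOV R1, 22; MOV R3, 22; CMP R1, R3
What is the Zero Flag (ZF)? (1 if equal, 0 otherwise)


Register state trace:
  MOV R1, 22  → R1 = 22
  MOV R3, 22  → R3 = 22
  CMP R1, R3  → computes 22 - 22 = 0
  Result is zero, so values are equal
ZF = 1

1


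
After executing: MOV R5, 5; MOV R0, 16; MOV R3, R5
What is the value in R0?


Register state trace:
  MOV R5, 5  → R5 = 5
  MOV R0, 16  → R0 = 16
  MOV R3, R5  → R3 = 5
Final: R0 = 16

16


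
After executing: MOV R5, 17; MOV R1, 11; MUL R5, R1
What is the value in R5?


Register state trace:
  MOV R5, 17  → R5 = 17
  MOV R1, 11  → R1 = 11
  MUL R5, R1  → R5 = 17 * 11 = 187
Final: R5 = 187

187


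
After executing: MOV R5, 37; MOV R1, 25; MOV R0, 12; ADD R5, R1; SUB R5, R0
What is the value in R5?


Register state trace:
  MOV R5, 37  → R5 = 37
  MOV R1, 25  → R1 = 25
  MOV R0, 12  → R0 = 12
  ADD R5, R1  → R5 = 37 + 25 = 62
  SUB R5, R0  → R5 = 62 - 12 = 50
Final: R5 = 50

50


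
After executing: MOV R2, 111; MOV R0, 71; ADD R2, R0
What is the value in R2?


Register state trace:
  MOV R2, 111  → R2 = 111
  MOV R0, 71  → R0 = 71
  ADD R2, R0  → R2 = 111 + 71 = 182
Final: R2 = 182

182


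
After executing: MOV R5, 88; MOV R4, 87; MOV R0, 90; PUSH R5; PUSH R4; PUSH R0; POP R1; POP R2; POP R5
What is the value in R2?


Stack trace (top is rightmost):
  MOV R5, 88  → R5 = 88
  MOV R4, 87  → R4 = 87
  MOV R0, 90  → R0 = 90
  PUSH R5  → stack: [88]
  PUSH R4  → stack: [88, 87]
  PUSH R0  → stack: [88, 87, 90]
  POP R1  → R1 = 90, stack: [88, 87]
  POP R2  → R2 = 87, stack: [88]
  POP R5  → R5 = 88, stack: []
Final: R2 = 87

87


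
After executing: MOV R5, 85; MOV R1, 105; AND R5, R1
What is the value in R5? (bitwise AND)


Register state trace:
  MOV R5, 85  → R5 = 85 (0b01010101)
  MOV R1, 105  → R1 = 105 (0b01101001)
  AND R5, R1  → R5 = 85 AND 105 = 65 (0b01000001)
Final: R5 = 65

65


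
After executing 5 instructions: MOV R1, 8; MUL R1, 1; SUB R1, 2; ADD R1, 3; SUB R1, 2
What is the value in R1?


Register state trace:
  MOV R1, 8  → R1 = 8
  MUL R1, 1  → R1 = 8 * 1 = 8
  SUB R1, 2  → R1 = 8 - 2 = 6
  ADD R1, 3  → R1 = 6 + 3 = 9
  SUB R1, 2  → R1 = 9 - 2 = 7
Final: R1 = 7

7


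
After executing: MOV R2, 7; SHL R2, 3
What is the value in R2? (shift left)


Register state trace:
  MOV R2, 7  → R2 = 7
  SHL R2, 3  → R2 = 7 << 3 = 7 * 2^3 = 56
Final: R2 = 56

56


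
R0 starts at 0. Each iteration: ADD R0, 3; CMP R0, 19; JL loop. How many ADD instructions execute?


Loop trace (R0 starts at 0, target 19, step 3):
  ADD #1: R0 = 0 + 3 = 3  → 3 < 19, loop
  ADD #2: R0 = 3 + 3 = 6  → 6 < 19, loop
  ADD #3: R0 = 6 + 3 = 9  → 9 < 19, loop
  ADD #4: R0 = 9 + 3 = 12  → 12 < 19, loop
  ADD #5: R0 = 12 + 3 = 15  → 15 < 19, loop
  ADD #6: R0 = 15 + 3 = 18  → 18 < 19, loop
  ADD #7: R0 = 18 + 3 = 21  → 21 >= 19, exit
Total ADD instructions: 7

7


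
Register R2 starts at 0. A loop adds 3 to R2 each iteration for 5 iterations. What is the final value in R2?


Starting value: R2 = 0
  Iter 1: R2 = 0 + 3 = 3
  Iter 2: R2 = 3 + 3 = 6
  Iter 3: R2 = 6 + 3 = 9
  Iter 4: R2 = 9 + 3 = 12
  Iter 5: R2 = 12 + 3 = 15
Final: R2 = 15

15


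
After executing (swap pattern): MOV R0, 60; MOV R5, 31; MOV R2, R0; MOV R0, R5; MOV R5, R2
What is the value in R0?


Register state trace (swap pattern):
  MOV R0, 60  → R0 = 60
  MOV R5, 31  → R5 = 31
  MOV R2, R0  → R2 = 60  (save R0)
  MOV R0, R5  → R0 = 31  (R0 gets R5's value)
  MOV R5, R2  → R5 = 60  (R5 gets saved value)
Final: R0 = 31

31


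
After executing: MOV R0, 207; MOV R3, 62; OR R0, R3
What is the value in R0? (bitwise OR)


Register state trace:
  MOV R0, 207  → R0 = 207 (0b11001111)
  MOV R3, 62  → R3 = 62 (0b00111110)
  OR R0, R3   → R0 = 207 OR 62 = 255 (0b11111111)
Final: R0 = 255

255


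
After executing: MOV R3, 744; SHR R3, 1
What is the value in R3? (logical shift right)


Register state trace:
  MOV R3, 744  → R3 = 744
  SHR R3, 1  → R3 = 744 >> 1 = 744 // 2^1 = 372
Final: R3 = 372

372


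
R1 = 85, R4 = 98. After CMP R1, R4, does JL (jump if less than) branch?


Trace:
  R1 = 85, R4 = 98
  CMP R1, R4  → compares 85 vs 98
  JL checks: is 85 less than 98?
  85 < 98, so condition is true
Branch taken: Yes

Yes


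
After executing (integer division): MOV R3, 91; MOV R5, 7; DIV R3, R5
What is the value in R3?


Register state trace:
  MOV R3, 91  → R3 = 91
  MOV R5, 7  → R5 = 7
  DIV R3, R5  → R3 = 91 // 7 = 13
Final: R3 = 13

13


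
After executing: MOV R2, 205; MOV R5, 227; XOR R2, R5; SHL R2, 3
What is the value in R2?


Register state trace:
  MOV R2, 205  → R2 = 205 (0b11001101)
  MOV R5, 227  → R5 = 227 (0b11100011)
  XOR R2, R5  → R2 = 205 XOR 227 = 46 (0b00101110)
  SHL R2, 3  → R2 = 46 << 3 = 368
Final: R2 = 368

368


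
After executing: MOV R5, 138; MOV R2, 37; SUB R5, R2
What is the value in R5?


Register state trace:
  MOV R5, 138  → R5 = 138
  MOV R2, 37  → R2 = 37
  SUB R5, R2  → R5 = 138 - 37 = 101
Final: R5 = 101

101


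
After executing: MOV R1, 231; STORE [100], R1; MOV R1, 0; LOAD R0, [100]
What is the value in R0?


Register and memory trace:
  MOV R1, 231  → R1 = 231
  STORE [100], R1  → mem[100] = 231
  MOV R1, 0  → R1 = 0
  LOAD R0, [100]  → R0 = mem[100] = 231
Final: R0 = 231

231


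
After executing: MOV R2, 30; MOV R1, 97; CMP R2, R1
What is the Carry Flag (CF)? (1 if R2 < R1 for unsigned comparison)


Register state trace:
  MOV R2, 30  → R2 = 30
  MOV R1, 97  → R1 = 97
  CMP R2, R1  → unsigned 30 - 97: borrow occurs
  30 < 97, so CF = 1
CF = 1

1


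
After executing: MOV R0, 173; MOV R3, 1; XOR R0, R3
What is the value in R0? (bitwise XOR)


Register state trace:
  MOV R0, 173  → R0 = 173 (0b10101101)
  MOV R3, 1  → R3 = 1 (0b00000001)
  XOR R0, R3  → R0 = 173 XOR 1 = 172 (0b10101100)
Final: R0 = 172

172


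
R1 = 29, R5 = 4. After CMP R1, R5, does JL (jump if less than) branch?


Trace:
  R1 = 29, R5 = 4
  CMP R1, R5  → compares 29 vs 4
  JL checks: is 29 less than 4?
  29 > 4, so condition is false
Branch taken: No

No


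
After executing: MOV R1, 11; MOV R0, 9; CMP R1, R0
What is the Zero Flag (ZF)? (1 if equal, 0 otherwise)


Register state trace:
  MOV R1, 11  → R1 = 11
  MOV R0, 9  → R0 = 9
  CMP R1, R0  → computes 11 - 9 = 2
  Result is nonzero, so values are not equal
ZF = 0

0


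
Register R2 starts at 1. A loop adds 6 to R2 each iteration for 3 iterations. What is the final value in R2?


Starting value: R2 = 1
  Iter 1: R2 = 1 + 6 = 7
  Iter 2: R2 = 7 + 6 = 13
  Iter 3: R2 = 13 + 6 = 19
Final: R2 = 19

19


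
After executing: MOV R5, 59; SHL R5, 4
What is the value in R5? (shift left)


Register state trace:
  MOV R5, 59  → R5 = 59
  SHL R5, 4  → R5 = 59 << 4 = 59 * 2^4 = 944
Final: R5 = 944

944


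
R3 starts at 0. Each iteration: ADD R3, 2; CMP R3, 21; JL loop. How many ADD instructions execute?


Loop trace (R3 starts at 0, target 21, step 2):
  ADD #1: R3 = 0 + 2 = 2  → 2 < 21, loop
  ADD #2: R3 = 2 + 2 = 4  → 4 < 21, loop
  ADD #3: R3 = 4 + 2 = 6  → 6 < 21, loop
  ADD #4: R3 = 6 + 2 = 8  → 8 < 21, loop
  ADD #5: R3 = 8 + 2 = 10  → 10 < 21, loop
  ADD #6: R3 = 10 + 2 = 12  → 12 < 21, loop
  ADD #7: R3 = 12 + 2 = 14  → 14 < 21, loop
  ADD #8: R3 = 14 + 2 = 16  → 16 < 21, loop
  ADD #9: R3 = 16 + 2 = 18  → 18 < 21, loop
  ADD #10: R3 = 18 + 2 = 20  → 20 < 21, loop
  ADD #11: R3 = 20 + 2 = 22  → 22 >= 21, exit
Total ADD instructions: 11

11


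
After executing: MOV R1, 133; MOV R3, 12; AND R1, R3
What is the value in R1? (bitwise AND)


Register state trace:
  MOV R1, 133  → R1 = 133 (0b10000101)
  MOV R3, 12  → R3 = 12 (0b00001100)
  AND R1, R3  → R1 = 133 AND 12 = 4 (0b00000100)
Final: R1 = 4

4


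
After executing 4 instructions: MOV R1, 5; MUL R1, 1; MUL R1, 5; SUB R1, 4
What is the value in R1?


Register state trace:
  MOV R1, 5  → R1 = 5
  MUL R1, 1  → R1 = 5 * 1 = 5
  MUL R1, 5  → R1 = 5 * 5 = 25
  SUB R1, 4  → R1 = 25 - 4 = 21
Final: R1 = 21

21


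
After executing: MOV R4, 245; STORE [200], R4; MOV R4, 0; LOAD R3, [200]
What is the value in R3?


Register and memory trace:
  MOV R4, 245  → R4 = 245
  STORE [200], R4  → mem[200] = 245
  MOV R4, 0  → R4 = 0
  LOAD R3, [200]  → R3 = mem[200] = 245
Final: R3 = 245

245


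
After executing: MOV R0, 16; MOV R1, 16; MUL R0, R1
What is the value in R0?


Register state trace:
  MOV R0, 16  → R0 = 16
  MOV R1, 16  → R1 = 16
  MUL R0, R1  → R0 = 16 * 16 = 256
Final: R0 = 256

256


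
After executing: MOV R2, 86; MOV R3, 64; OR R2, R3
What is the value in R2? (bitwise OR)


Register state trace:
  MOV R2, 86  → R2 = 86 (0b01010110)
  MOV R3, 64  → R3 = 64 (0b01000000)
  OR R2, R3   → R2 = 86 OR 64 = 86 (0b01010110)
Final: R2 = 86

86


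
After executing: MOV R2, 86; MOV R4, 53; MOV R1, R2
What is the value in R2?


Register state trace:
  MOV R2, 86  → R2 = 86
  MOV R4, 53  → R4 = 53
  MOV R1, R2  → R1 = 86
Final: R2 = 86

86


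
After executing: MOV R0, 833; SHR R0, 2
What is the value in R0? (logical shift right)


Register state trace:
  MOV R0, 833  → R0 = 833
  SHR R0, 2  → R0 = 833 >> 2 = 833 // 2^2 = 208
Final: R0 = 208

208


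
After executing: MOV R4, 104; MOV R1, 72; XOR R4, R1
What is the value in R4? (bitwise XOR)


Register state trace:
  MOV R4, 104  → R4 = 104 (0b01101000)
  MOV R1, 72  → R1 = 72 (0b01001000)
  XOR R4, R1  → R4 = 104 XOR 72 = 32 (0b00100000)
Final: R4 = 32

32


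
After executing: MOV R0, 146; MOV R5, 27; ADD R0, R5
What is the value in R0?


Register state trace:
  MOV R0, 146  → R0 = 146
  MOV R5, 27  → R5 = 27
  ADD R0, R5  → R0 = 146 + 27 = 173
Final: R0 = 173

173


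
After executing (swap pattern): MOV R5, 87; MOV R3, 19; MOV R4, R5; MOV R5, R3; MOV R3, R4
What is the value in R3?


Register state trace (swap pattern):
  MOV R5, 87  → R5 = 87
  MOV R3, 19  → R3 = 19
  MOV R4, R5  → R4 = 87  (save R5)
  MOV R5, R3  → R5 = 19  (R5 gets R3's value)
  MOV R3, R4  → R3 = 87  (R3 gets saved value)
Final: R3 = 87

87


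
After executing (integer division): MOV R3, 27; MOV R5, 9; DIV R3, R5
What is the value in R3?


Register state trace:
  MOV R3, 27  → R3 = 27
  MOV R5, 9  → R5 = 9
  DIV R3, R5  → R3 = 27 // 9 = 3
Final: R3 = 3

3


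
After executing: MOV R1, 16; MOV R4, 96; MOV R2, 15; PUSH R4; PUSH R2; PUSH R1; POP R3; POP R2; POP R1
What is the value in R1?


Stack trace (top is rightmost):
  MOV R1, 16  → R1 = 16
  MOV R4, 96  → R4 = 96
  MOV R2, 15  → R2 = 15
  PUSH R4  → stack: [96]
  PUSH R2  → stack: [96, 15]
  PUSH R1  → stack: [96, 15, 16]
  POP R3  → R3 = 16, stack: [96, 15]
  POP R2  → R2 = 15, stack: [96]
  POP R1  → R1 = 96, stack: []
Final: R1 = 96

96


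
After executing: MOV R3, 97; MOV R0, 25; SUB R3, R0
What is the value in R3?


Register state trace:
  MOV R3, 97  → R3 = 97
  MOV R0, 25  → R0 = 25
  SUB R3, R0  → R3 = 97 - 25 = 72
Final: R3 = 72

72


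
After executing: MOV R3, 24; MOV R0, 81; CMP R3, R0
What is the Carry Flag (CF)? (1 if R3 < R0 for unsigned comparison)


Register state trace:
  MOV R3, 24  → R3 = 24
  MOV R0, 81  → R0 = 81
  CMP R3, R0  → unsigned 24 - 81: borrow occurs
  24 < 81, so CF = 1
CF = 1

1


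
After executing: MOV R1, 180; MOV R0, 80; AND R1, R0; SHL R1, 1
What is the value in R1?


Register state trace:
  MOV R1, 180  → R1 = 180 (0b10110100)
  MOV R0, 80  → R0 = 80 (0b01010000)
  AND R1, R0  → R1 = 180 AND 80 = 16 (0b00010000)
  SHL R1, 1  → R1 = 16 << 1 = 32
Final: R1 = 32

32


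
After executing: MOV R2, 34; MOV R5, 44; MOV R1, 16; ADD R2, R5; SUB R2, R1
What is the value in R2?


Register state trace:
  MOV R2, 34  → R2 = 34
  MOV R5, 44  → R5 = 44
  MOV R1, 16  → R1 = 16
  ADD R2, R5  → R2 = 34 + 44 = 78
  SUB R2, R1  → R2 = 78 - 16 = 62
Final: R2 = 62

62


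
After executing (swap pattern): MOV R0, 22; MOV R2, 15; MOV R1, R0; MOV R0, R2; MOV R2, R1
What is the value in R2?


Register state trace (swap pattern):
  MOV R0, 22  → R0 = 22
  MOV R2, 15  → R2 = 15
  MOV R1, R0  → R1 = 22  (save R0)
  MOV R0, R2  → R0 = 15  (R0 gets R2's value)
  MOV R2, R1  → R2 = 22  (R2 gets saved value)
Final: R2 = 22

22


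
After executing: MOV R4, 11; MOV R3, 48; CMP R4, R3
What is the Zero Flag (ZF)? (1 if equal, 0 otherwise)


Register state trace:
  MOV R4, 11  → R4 = 11
  MOV R3, 48  → R3 = 48
  CMP R4, R3  → computes 11 - 48 = -37
  Result is nonzero, so values are not equal
ZF = 0

0


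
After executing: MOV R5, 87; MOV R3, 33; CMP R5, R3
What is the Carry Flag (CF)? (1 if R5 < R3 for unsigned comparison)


Register state trace:
  MOV R5, 87  → R5 = 87
  MOV R3, 33  → R3 = 33
  CMP R5, R3  → unsigned 87 - 33: no borrow
  87 >= 33, so CF = 0
CF = 0

0


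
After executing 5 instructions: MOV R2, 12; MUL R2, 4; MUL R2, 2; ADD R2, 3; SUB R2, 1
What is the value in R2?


Register state trace:
  MOV R2, 12  → R2 = 12
  MUL R2, 4  → R2 = 12 * 4 = 48
  MUL R2, 2  → R2 = 48 * 2 = 96
  ADD R2, 3  → R2 = 96 + 3 = 99
  SUB R2, 1  → R2 = 99 - 1 = 98
Final: R2 = 98

98


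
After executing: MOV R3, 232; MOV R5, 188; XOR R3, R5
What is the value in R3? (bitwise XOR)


Register state trace:
  MOV R3, 232  → R3 = 232 (0b11101000)
  MOV R5, 188  → R5 = 188 (0b10111100)
  XOR R3, R5  → R3 = 232 XOR 188 = 84 (0b01010100)
Final: R3 = 84

84


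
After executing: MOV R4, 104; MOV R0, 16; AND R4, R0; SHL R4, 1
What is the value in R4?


Register state trace:
  MOV R4, 104  → R4 = 104 (0b01101000)
  MOV R0, 16  → R0 = 16 (0b00010000)
  AND R4, R0  → R4 = 104 AND 16 = 0 (0b00000000)
  SHL R4, 1  → R4 = 0 << 1 = 0
Final: R4 = 0

0


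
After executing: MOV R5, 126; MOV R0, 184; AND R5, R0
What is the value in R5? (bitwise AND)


Register state trace:
  MOV R5, 126  → R5 = 126 (0b01111110)
  MOV R0, 184  → R0 = 184 (0b10111000)
  AND R5, R0  → R5 = 126 AND 184 = 56 (0b00111000)
Final: R5 = 56

56


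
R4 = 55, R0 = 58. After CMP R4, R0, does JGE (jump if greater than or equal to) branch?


Trace:
  R4 = 55, R0 = 58
  CMP R4, R0  → compares 55 vs 58
  JGE checks: is 55 greater than or equal to 58?
  55 < 58, so condition is false
Branch taken: No

No


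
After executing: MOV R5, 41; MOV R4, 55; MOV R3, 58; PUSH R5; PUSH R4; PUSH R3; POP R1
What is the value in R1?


Stack trace (top is rightmost):
  MOV R5, 41  → R5 = 41
  MOV R4, 55  → R4 = 55
  MOV R3, 58  → R3 = 58
  PUSH R5  → stack: [41]
  PUSH R4  → stack: [41, 55]
  PUSH R3  → stack: [41, 55, 58]
  POP R1  → R1 = 58, stack: [41, 55]
Final: R1 = 58

58


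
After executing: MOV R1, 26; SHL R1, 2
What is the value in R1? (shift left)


Register state trace:
  MOV R1, 26  → R1 = 26
  SHL R1, 2  → R1 = 26 << 2 = 26 * 2^2 = 104
Final: R1 = 104

104


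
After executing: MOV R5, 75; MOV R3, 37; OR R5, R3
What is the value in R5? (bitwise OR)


Register state trace:
  MOV R5, 75  → R5 = 75 (0b01001011)
  MOV R3, 37  → R3 = 37 (0b00100101)
  OR R5, R3   → R5 = 75 OR 37 = 111 (0b01101111)
Final: R5 = 111

111
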